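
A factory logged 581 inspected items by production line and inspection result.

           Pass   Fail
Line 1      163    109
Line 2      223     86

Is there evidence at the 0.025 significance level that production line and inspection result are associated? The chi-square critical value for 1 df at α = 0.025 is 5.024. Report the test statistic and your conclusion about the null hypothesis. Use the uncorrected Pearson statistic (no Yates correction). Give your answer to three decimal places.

Row totals: 272, 309. Column totals: 386, 195. Grand total N = 581.
Expected counts (row total × column total / N):
  Line 1, Pass: 272×386/581 = 180.7091
  Line 1, Fail: 272×195/581 = 91.2909
  Line 2, Pass: 309×386/581 = 205.2909
  Line 2, Fail: 309×195/581 = 103.7091
Contributions (O − E)²/E:
  (163 − 180.7091)²/180.7091 = 1.7355
  (109 − 91.2909)²/91.2909 = 3.4353
  (223 − 205.2909)²/205.2909 = 1.5276
  (86 − 103.7091)²/103.7091 = 3.0240
χ² = 1.7355 + 3.4353 + 1.5276 + 3.0240 = 9.722
df = (2−1)(2−1) = 1. Since 9.722 > 5.024, reject the null hypothesis of independence at α = 0.025.

9.722; reject H₀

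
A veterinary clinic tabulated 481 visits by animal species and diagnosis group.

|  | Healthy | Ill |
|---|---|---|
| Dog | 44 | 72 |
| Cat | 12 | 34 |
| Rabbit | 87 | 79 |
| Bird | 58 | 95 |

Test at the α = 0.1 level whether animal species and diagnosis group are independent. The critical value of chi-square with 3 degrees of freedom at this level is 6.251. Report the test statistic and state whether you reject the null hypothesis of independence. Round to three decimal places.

Row totals: 116, 46, 166, 153. Column totals: 201, 280. Grand total N = 481.
Expected counts (row total × column total / N):
  Dog, Healthy: 116×201/481 = 48.4740
  Dog, Ill: 116×280/481 = 67.5260
  Cat, Healthy: 46×201/481 = 19.2225
  Cat, Ill: 46×280/481 = 26.7775
  Rabbit, Healthy: 166×201/481 = 69.3680
  Rabbit, Ill: 166×280/481 = 96.6320
  Bird, Healthy: 153×201/481 = 63.9356
  Bird, Ill: 153×280/481 = 89.0644
Contributions (O − E)²/E:
  (44 − 48.4740)²/48.4740 = 0.4129
  (72 − 67.5260)²/67.5260 = 0.2964
  (12 − 19.2225)²/19.2225 = 2.7137
  (34 − 26.7775)²/26.7775 = 1.9481
  (87 − 69.3680)²/69.3680 = 4.4817
  (79 − 96.6320)²/96.6320 = 3.2172
  (58 − 63.9356)²/63.9356 = 0.5510
  (95 − 89.0644)²/89.0644 = 0.3956
χ² = 0.4129 + 0.2964 + 2.7137 + 1.9481 + 4.4817 + 3.2172 + 0.5510 + 0.3956 = 14.017
df = (4−1)(2−1) = 3. Since 14.017 > 6.251, reject the null hypothesis of independence at α = 0.1.

14.017; reject H₀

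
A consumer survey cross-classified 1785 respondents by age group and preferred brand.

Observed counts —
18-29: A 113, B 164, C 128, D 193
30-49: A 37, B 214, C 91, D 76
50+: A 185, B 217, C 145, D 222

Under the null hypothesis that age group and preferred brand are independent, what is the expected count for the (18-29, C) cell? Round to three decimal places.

Row total (18-29) = 598; column total (C) = 364; grand total N = 1785.
Expected count = (row total × column total) / N = 598 × 364 / 1785 = 121.945.

121.945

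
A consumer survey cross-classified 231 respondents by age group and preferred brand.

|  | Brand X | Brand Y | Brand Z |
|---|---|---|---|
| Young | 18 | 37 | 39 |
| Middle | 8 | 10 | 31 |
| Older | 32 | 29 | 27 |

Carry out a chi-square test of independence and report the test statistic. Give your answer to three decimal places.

18.759

Row totals: 94, 49, 88. Column totals: 58, 76, 97. Grand total N = 231.
Expected counts (row total × column total / N):
  Young, Brand X: 94×58/231 = 23.6017
  Young, Brand Y: 94×76/231 = 30.9264
  Young, Brand Z: 94×97/231 = 39.4719
  Middle, Brand X: 49×58/231 = 12.3030
  Middle, Brand Y: 49×76/231 = 16.1212
  Middle, Brand Z: 49×97/231 = 20.5758
  Older, Brand X: 88×58/231 = 22.0952
  Older, Brand Y: 88×76/231 = 28.9524
  Older, Brand Z: 88×97/231 = 36.9524
Contributions (O − E)²/E:
  (18 − 23.6017)²/23.6017 = 1.3295
  (37 − 30.9264)²/30.9264 = 1.1928
  (39 − 39.4719)²/39.4719 = 0.0056
  (8 − 12.3030)²/12.3030 = 1.5050
  (10 − 16.1212)²/16.1212 = 2.3242
  (31 − 20.5758)²/20.5758 = 5.2812
  (32 − 22.0952)²/22.0952 = 4.4401
  (29 − 28.9524)²/28.9524 = 0.0001
  (27 − 36.9524)²/36.9524 = 2.6805
χ² = 1.3295 + 1.1928 + 0.0056 + 1.5050 + 2.3242 + 5.2812 + 4.4401 + 0.0001 + 2.6805 = 18.759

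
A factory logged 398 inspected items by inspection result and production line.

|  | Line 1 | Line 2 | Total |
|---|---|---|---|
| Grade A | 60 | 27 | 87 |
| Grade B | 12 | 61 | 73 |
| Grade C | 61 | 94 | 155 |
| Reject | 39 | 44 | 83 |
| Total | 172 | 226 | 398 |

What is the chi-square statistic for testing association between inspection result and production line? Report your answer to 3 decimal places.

Grand total N = 398.
Expected counts (row total × column total / N):
  Grade A, Line 1: 87×172/398 = 37.59799
  Grade A, Line 2: 87×226/398 = 49.40201
  Grade B, Line 1: 73×172/398 = 31.54774
  Grade B, Line 2: 73×226/398 = 41.45226
  Grade C, Line 1: 155×172/398 = 66.98492
  Grade C, Line 2: 155×226/398 = 88.01508
  Reject, Line 1: 83×172/398 = 35.86935
  Reject, Line 2: 83×226/398 = 47.13065
Contributions (O − E)²/E:
  (60 − 37.59799)²/37.59799 = 13.3478
  (27 − 49.40201)²/49.40201 = 10.1585
  (12 − 31.54774)²/31.54774 = 12.1123
  (61 − 41.45226)²/41.45226 = 9.2182
  (61 − 66.98492)²/66.98492 = 0.5347
  (94 − 88.01508)²/88.01508 = 0.4070
  (39 − 35.86935)²/35.86935 = 0.2732
  (44 − 47.13065)²/47.13065 = 0.2080
χ² = 13.3478 + 10.1585 + 12.1123 + 9.2182 + 0.5347 + 0.4070 + 0.2732 + 0.2080 = 46.260

46.260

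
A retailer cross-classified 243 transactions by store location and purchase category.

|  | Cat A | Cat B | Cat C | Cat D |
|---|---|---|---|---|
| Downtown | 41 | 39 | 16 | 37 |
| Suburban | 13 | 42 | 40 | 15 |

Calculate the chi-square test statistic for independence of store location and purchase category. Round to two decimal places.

32.34

Row totals: 133, 110. Column totals: 54, 81, 56, 52. Grand total N = 243.
Expected counts (row total × column total / N):
  Downtown, Cat A: 133×54/243 = 29.5556
  Downtown, Cat B: 133×81/243 = 44.3333
  Downtown, Cat C: 133×56/243 = 30.6502
  Downtown, Cat D: 133×52/243 = 28.4609
  Suburban, Cat A: 110×54/243 = 24.4444
  Suburban, Cat B: 110×81/243 = 36.6667
  Suburban, Cat C: 110×56/243 = 25.3498
  Suburban, Cat D: 110×52/243 = 23.5391
Contributions (O − E)²/E:
  (41 − 29.5556)²/29.5556 = 4.4315
  (39 − 44.3333)²/44.3333 = 0.6416
  (16 − 30.6502)²/30.6502 = 7.0025
  (37 − 28.4609)²/28.4609 = 2.5620
  (13 − 24.4444)²/24.4444 = 5.3580
  (42 − 36.6667)²/36.6667 = 0.7757
  (40 − 25.3498)²/25.3498 = 8.4667
  (15 − 23.5391)²/23.5391 = 3.0977
χ² = 4.4315 + 0.6416 + 7.0025 + 2.5620 + 5.3580 + 0.7757 + 8.4667 + 3.0977 = 32.34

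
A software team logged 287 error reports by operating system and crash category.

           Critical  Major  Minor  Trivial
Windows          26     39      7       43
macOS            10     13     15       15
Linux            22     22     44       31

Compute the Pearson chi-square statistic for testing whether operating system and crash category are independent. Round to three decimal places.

Row totals: 115, 53, 119. Column totals: 58, 74, 66, 89. Grand total N = 287.
Expected counts (row total × column total / N):
  Windows, Critical: 115×58/287 = 23.2404
  Windows, Major: 115×74/287 = 29.6516
  Windows, Minor: 115×66/287 = 26.4460
  Windows, Trivial: 115×89/287 = 35.6620
  macOS, Critical: 53×58/287 = 10.7108
  macOS, Major: 53×74/287 = 13.6655
  macOS, Minor: 53×66/287 = 12.1882
  macOS, Trivial: 53×89/287 = 16.4355
  Linux, Critical: 119×58/287 = 24.0488
  Linux, Major: 119×74/287 = 30.6829
  Linux, Minor: 119×66/287 = 27.3659
  Linux, Trivial: 119×89/287 = 36.9024
Contributions (O − E)²/E:
  (26 − 23.2404)²/23.2404 = 0.3277
  (39 − 29.6516)²/29.6516 = 2.9473
  (7 − 26.4460)²/26.4460 = 14.2988
  (43 − 35.6620)²/35.6620 = 1.5099
  (10 − 10.7108)²/10.7108 = 0.0472
  (13 − 13.6655)²/13.6655 = 0.0324
  (15 − 12.1882)²/12.1882 = 0.6487
  (15 − 16.4355)²/16.4355 = 0.1254
  (22 − 24.0488)²/24.0488 = 0.1745
  (22 − 30.6829)²/30.6829 = 2.4572
  (44 − 27.3659)²/27.3659 = 10.1109
  (31 − 36.9024)²/36.9024 = 0.9441
χ² = 0.3277 + 2.9473 + 14.2988 + 1.5099 + 0.0472 + 0.0324 + 0.6487 + 0.1254 + 0.1745 + 2.4572 + 10.1109 + 0.9441 = 33.624

33.624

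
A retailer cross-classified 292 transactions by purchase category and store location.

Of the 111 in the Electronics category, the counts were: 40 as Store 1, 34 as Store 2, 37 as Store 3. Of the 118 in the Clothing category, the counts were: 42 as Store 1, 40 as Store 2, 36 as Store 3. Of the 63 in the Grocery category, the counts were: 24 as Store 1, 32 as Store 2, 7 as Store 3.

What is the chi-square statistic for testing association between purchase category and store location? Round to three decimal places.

12.834

Row totals: 111, 118, 63. Column totals: 106, 106, 80. Grand total N = 292.
Expected counts (row total × column total / N):
  Electronics, Store 1: 111×106/292 = 40.2945
  Electronics, Store 2: 111×106/292 = 40.2945
  Electronics, Store 3: 111×80/292 = 30.4110
  Clothing, Store 1: 118×106/292 = 42.8356
  Clothing, Store 2: 118×106/292 = 42.8356
  Clothing, Store 3: 118×80/292 = 32.3288
  Grocery, Store 1: 63×106/292 = 22.8699
  Grocery, Store 2: 63×106/292 = 22.8699
  Grocery, Store 3: 63×80/292 = 17.2603
Contributions (O − E)²/E:
  (40 − 40.2945)²/40.2945 = 0.0022
  (34 − 40.2945)²/40.2945 = 0.9833
  (37 − 30.4110)²/30.4110 = 1.4276
  (42 − 42.8356)²/42.8356 = 0.0163
  (40 − 42.8356)²/42.8356 = 0.1877
  (36 − 32.3288)²/32.3288 = 0.4169
  (24 − 22.8699)²/22.8699 = 0.0558
  (32 − 22.8699)²/22.8699 = 3.6449
  (7 − 17.2603)²/17.2603 = 6.0992
χ² = 0.0022 + 0.9833 + 1.4276 + 0.0163 + 0.1877 + 0.4169 + 0.0558 + 3.6449 + 6.0992 = 12.834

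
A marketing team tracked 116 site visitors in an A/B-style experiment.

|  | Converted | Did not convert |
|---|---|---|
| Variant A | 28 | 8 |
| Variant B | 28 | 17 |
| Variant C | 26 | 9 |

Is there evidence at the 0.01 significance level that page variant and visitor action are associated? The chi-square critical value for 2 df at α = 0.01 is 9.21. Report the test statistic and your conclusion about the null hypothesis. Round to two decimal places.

2.65; fail to reject H₀

Row totals: 36, 45, 35. Column totals: 82, 34. Grand total N = 116.
Expected counts (row total × column total / N):
  Variant A, Converted: 36×82/116 = 25.448
  Variant A, Did not convert: 36×34/116 = 10.552
  Variant B, Converted: 45×82/116 = 31.810
  Variant B, Did not convert: 45×34/116 = 13.190
  Variant C, Converted: 35×82/116 = 24.741
  Variant C, Did not convert: 35×34/116 = 10.259
Contributions (O − E)²/E:
  (28 − 25.448)²/25.448 = 0.2559
  (8 − 10.552)²/10.552 = 0.6172
  (28 − 31.810)²/31.810 = 0.4563
  (17 − 13.190)²/13.190 = 1.1005
  (26 − 24.741)²/24.741 = 0.0641
  (9 − 10.259)²/10.259 = 0.1545
χ² = 0.2559 + 0.6172 + 0.4563 + 1.1005 + 0.0641 + 0.1545 = 2.65
df = (3−1)(2−1) = 2. Since 2.65 < 9.21, fail to reject the null hypothesis of independence at α = 0.01.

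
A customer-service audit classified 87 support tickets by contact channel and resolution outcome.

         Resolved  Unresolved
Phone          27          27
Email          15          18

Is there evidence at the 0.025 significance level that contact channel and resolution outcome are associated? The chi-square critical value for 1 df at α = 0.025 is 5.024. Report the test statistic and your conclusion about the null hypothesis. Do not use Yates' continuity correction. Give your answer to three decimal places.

Row totals: 54, 33. Column totals: 42, 45. Grand total N = 87.
Expected counts (row total × column total / N):
  Phone, Resolved: 54×42/87 = 26.0690
  Phone, Unresolved: 54×45/87 = 27.9310
  Email, Resolved: 33×42/87 = 15.9310
  Email, Unresolved: 33×45/87 = 17.0690
Contributions (O − E)²/E:
  (27 − 26.0690)²/26.0690 = 0.0332
  (27 − 27.9310)²/27.9310 = 0.0310
  (15 − 15.9310)²/15.9310 = 0.0544
  (18 − 17.0690)²/17.0690 = 0.0508
χ² = 0.0332 + 0.0310 + 0.0544 + 0.0508 = 0.169
df = (2−1)(2−1) = 1. Since 0.169 < 5.024, fail to reject the null hypothesis of independence at α = 0.025.

0.169; fail to reject H₀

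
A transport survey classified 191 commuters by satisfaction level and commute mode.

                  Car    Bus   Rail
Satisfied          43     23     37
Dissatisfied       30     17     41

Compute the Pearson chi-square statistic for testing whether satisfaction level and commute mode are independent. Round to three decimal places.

Row totals: 103, 88. Column totals: 73, 40, 78. Grand total N = 191.
Expected counts (row total × column total / N):
  Satisfied, Car: 103×73/191 = 39.3665
  Satisfied, Bus: 103×40/191 = 21.5707
  Satisfied, Rail: 103×78/191 = 42.0628
  Dissatisfied, Car: 88×73/191 = 33.6335
  Dissatisfied, Bus: 88×40/191 = 18.4293
  Dissatisfied, Rail: 88×78/191 = 35.9372
Contributions (O − E)²/E:
  (43 − 39.3665)²/39.3665 = 0.3354
  (23 − 21.5707)²/21.5707 = 0.0947
  (37 − 42.0628)²/42.0628 = 0.6094
  (30 − 33.6335)²/33.6335 = 0.3925
  (17 − 18.4293)²/18.4293 = 0.1109
  (41 − 35.9372)²/35.9372 = 0.7132
χ² = 0.3354 + 0.0947 + 0.6094 + 0.3925 + 0.1109 + 0.7132 = 2.256

2.256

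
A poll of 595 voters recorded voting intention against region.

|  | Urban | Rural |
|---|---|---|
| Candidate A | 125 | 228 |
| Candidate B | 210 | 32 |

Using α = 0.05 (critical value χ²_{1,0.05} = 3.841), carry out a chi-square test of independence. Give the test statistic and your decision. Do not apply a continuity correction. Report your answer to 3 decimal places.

Row totals: 353, 242. Column totals: 335, 260. Grand total N = 595.
Expected counts (row total × column total / N):
  Candidate A, Urban: 353×335/595 = 198.7479
  Candidate A, Rural: 353×260/595 = 154.2521
  Candidate B, Urban: 242×335/595 = 136.2521
  Candidate B, Rural: 242×260/595 = 105.7479
Contributions (O − E)²/E:
  (125 − 198.7479)²/198.7479 = 27.3651
  (228 − 154.2521)²/154.2521 = 35.2589
  (210 − 136.2521)²/136.2521 = 39.9168
  (32 − 105.7479)²/105.7479 = 51.4313
χ² = 27.3651 + 35.2589 + 39.9168 + 51.4313 = 153.972
df = (2−1)(2−1) = 1. Since 153.972 > 3.841, reject the null hypothesis of independence at α = 0.05.

153.972; reject H₀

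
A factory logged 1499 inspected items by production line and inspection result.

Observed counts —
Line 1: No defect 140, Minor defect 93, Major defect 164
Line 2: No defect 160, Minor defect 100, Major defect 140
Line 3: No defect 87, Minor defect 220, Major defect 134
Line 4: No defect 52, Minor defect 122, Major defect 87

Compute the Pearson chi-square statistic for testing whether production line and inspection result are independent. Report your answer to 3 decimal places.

112.870

Row totals: 397, 400, 441, 261. Column totals: 439, 535, 525. Grand total N = 1499.
Expected counts (row total × column total / N):
  Line 1, No defect: 397×439/1499 = 116.2662
  Line 1, Minor defect: 397×535/1499 = 141.6911
  Line 1, Major defect: 397×525/1499 = 139.0427
  Line 2, No defect: 400×439/1499 = 117.1448
  Line 2, Minor defect: 400×535/1499 = 142.7618
  Line 2, Major defect: 400×525/1499 = 140.0934
  Line 3, No defect: 441×439/1499 = 129.1521
  Line 3, Minor defect: 441×535/1499 = 157.3949
  Line 3, Major defect: 441×525/1499 = 154.4530
  Line 4, No defect: 261×439/1499 = 76.4370
  Line 4, Minor defect: 261×535/1499 = 93.1521
  Line 4, Major defect: 261×525/1499 = 91.4109
Contributions (O − E)²/E:
  (140 − 116.2662)²/116.2662 = 4.8449
  (93 − 141.6911)²/141.6911 = 16.7323
  (164 − 139.0427)²/139.0427 = 4.4797
  (160 − 117.1448)²/117.1448 = 15.6778
  (100 − 142.7618)²/142.7618 = 12.8085
  (140 − 140.0934)²/140.0934 = 0.0001
  (87 − 129.1521)²/129.1521 = 13.7574
  (220 − 157.3949)²/157.3949 = 24.9017
  (134 − 154.4530)²/154.4530 = 2.7084
  (52 − 76.4370)²/76.4370 = 7.8125
  (122 − 93.1521)²/93.1521 = 8.9338
  (87 − 91.4109)²/91.4109 = 0.2128
χ² = 4.8449 + 16.7323 + 4.4797 + 15.6778 + 12.8085 + 0.0001 + 13.7574 + 24.9017 + 2.7084 + 7.8125 + 8.9338 + 0.2128 = 112.870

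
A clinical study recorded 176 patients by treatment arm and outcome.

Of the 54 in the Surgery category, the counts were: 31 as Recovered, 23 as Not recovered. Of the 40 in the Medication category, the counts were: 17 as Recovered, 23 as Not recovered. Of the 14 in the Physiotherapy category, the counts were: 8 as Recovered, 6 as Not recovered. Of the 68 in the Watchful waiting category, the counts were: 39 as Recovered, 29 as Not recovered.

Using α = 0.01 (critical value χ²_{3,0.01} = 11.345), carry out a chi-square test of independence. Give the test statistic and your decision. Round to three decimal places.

2.745; fail to reject H₀

Row totals: 54, 40, 14, 68. Column totals: 95, 81. Grand total N = 176.
Expected counts (row total × column total / N):
  Surgery, Recovered: 54×95/176 = 29.1477
  Surgery, Not recovered: 54×81/176 = 24.8523
  Medication, Recovered: 40×95/176 = 21.5909
  Medication, Not recovered: 40×81/176 = 18.4091
  Physiotherapy, Recovered: 14×95/176 = 7.5568
  Physiotherapy, Not recovered: 14×81/176 = 6.4432
  Watchful waiting, Recovered: 68×95/176 = 36.7045
  Watchful waiting, Not recovered: 68×81/176 = 31.2955
Contributions (O − E)²/E:
  (31 − 29.1477)²/29.1477 = 0.1177
  (23 − 24.8523)²/24.8523 = 0.1381
  (17 − 21.5909)²/21.5909 = 0.9762
  (23 − 18.4091)²/18.4091 = 1.1449
  (8 − 7.5568)²/7.5568 = 0.0260
  (6 − 6.4432)²/6.4432 = 0.0305
  (39 − 36.7045)²/36.7045 = 0.1436
  (29 − 31.2955)²/31.2955 = 0.1684
χ² = 0.1177 + 0.1381 + 0.9762 + 1.1449 + 0.0260 + 0.0305 + 0.1436 + 0.1684 = 2.745
df = (4−1)(2−1) = 3. Since 2.745 < 11.345, fail to reject the null hypothesis of independence at α = 0.01.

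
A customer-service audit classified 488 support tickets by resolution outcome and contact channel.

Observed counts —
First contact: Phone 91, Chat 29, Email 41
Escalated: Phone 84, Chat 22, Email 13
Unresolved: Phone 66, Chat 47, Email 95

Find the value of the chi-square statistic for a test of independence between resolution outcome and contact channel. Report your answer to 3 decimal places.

58.724

Row totals: 161, 119, 208. Column totals: 241, 98, 149. Grand total N = 488.
Expected counts (row total × column total / N):
  First contact, Phone: 161×241/488 = 79.5102
  First contact, Chat: 161×98/488 = 32.3320
  First contact, Email: 161×149/488 = 49.1578
  Escalated, Phone: 119×241/488 = 58.7684
  Escalated, Chat: 119×98/488 = 23.8975
  Escalated, Email: 119×149/488 = 36.3340
  Unresolved, Phone: 208×241/488 = 102.7213
  Unresolved, Chat: 208×98/488 = 41.7705
  Unresolved, Email: 208×149/488 = 63.5082
Contributions (O − E)²/E:
  (91 − 79.5102)²/79.5102 = 1.6604
  (29 − 32.3320)²/32.3320 = 0.3434
  (41 − 49.1578)²/49.1578 = 1.3538
  (84 − 58.7684)²/58.7684 = 10.8329
  (22 − 23.8975)²/23.8975 = 0.1507
  (13 − 36.3340)²/36.3340 = 14.9853
  (66 − 102.7213)²/102.7213 = 13.1273
  (47 − 41.7705)²/41.7705 = 0.6547
  (95 − 63.5082)²/63.5082 = 15.6158
χ² = 1.6604 + 0.3434 + 1.3538 + 10.8329 + 0.1507 + 14.9853 + 13.1273 + 0.6547 + 15.6158 = 58.724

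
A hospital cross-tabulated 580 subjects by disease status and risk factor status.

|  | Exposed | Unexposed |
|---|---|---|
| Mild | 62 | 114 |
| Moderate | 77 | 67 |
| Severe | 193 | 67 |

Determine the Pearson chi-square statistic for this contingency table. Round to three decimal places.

Row totals: 176, 144, 260. Column totals: 332, 248. Grand total N = 580.
Expected counts (row total × column total / N):
  Mild, Exposed: 176×332/580 = 100.7448
  Mild, Unexposed: 176×248/580 = 75.2552
  Moderate, Exposed: 144×332/580 = 82.4276
  Moderate, Unexposed: 144×248/580 = 61.5724
  Severe, Exposed: 260×332/580 = 148.8276
  Severe, Unexposed: 260×248/580 = 111.1724
Contributions (O − E)²/E:
  (62 − 100.7448)²/100.7448 = 14.9006
  (114 − 75.2552)²/75.2552 = 19.9476
  (77 − 82.4276)²/82.4276 = 0.3574
  (67 − 61.5724)²/61.5724 = 0.4784
  (193 − 148.8276)²/148.8276 = 13.1105
  (67 − 111.1724)²/111.1724 = 17.5511
χ² = 14.9006 + 19.9476 + 0.3574 + 0.4784 + 13.1105 + 17.5511 = 66.346

66.346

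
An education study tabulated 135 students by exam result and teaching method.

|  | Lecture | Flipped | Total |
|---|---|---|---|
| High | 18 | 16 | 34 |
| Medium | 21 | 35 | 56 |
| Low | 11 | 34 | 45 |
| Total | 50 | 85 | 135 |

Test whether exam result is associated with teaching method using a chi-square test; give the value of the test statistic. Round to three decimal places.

Grand total N = 135.
Expected counts (row total × column total / N):
  High, Lecture: 34×50/135 = 12.5926
  High, Flipped: 34×85/135 = 21.4074
  Medium, Lecture: 56×50/135 = 20.7407
  Medium, Flipped: 56×85/135 = 35.2593
  Low, Lecture: 45×50/135 = 16.6667
  Low, Flipped: 45×85/135 = 28.3333
Contributions (O − E)²/E:
  (18 − 12.5926)²/12.5926 = 2.3220
  (16 − 21.4074)²/21.4074 = 1.3659
  (21 − 20.7407)²/20.7407 = 0.0032
  (35 − 35.2593)²/35.2593 = 0.0019
  (11 − 16.6667)²/16.6667 = 1.9267
  (34 − 28.3333)²/28.3333 = 1.1333
χ² = 2.3220 + 1.3659 + 0.0032 + 0.0019 + 1.9267 + 1.1333 = 6.753

6.753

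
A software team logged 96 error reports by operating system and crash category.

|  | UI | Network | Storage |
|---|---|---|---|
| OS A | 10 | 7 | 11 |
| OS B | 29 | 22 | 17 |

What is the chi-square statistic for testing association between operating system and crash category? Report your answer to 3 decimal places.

1.977

Row totals: 28, 68. Column totals: 39, 29, 28. Grand total N = 96.
Expected counts (row total × column total / N):
  OS A, UI: 28×39/96 = 11.3750
  OS A, Network: 28×29/96 = 8.4583
  OS A, Storage: 28×28/96 = 8.1667
  OS B, UI: 68×39/96 = 27.6250
  OS B, Network: 68×29/96 = 20.5417
  OS B, Storage: 68×28/96 = 19.8333
Contributions (O − E)²/E:
  (10 − 11.3750)²/11.3750 = 0.1662
  (7 − 8.4583)²/8.4583 = 0.2514
  (11 − 8.1667)²/8.1667 = 0.9830
  (29 − 27.6250)²/27.6250 = 0.0684
  (22 − 20.5417)²/20.5417 = 0.1035
  (17 − 19.8333)²/19.8333 = 0.4048
χ² = 0.1662 + 0.2514 + 0.9830 + 0.0684 + 0.1035 + 0.4048 = 1.977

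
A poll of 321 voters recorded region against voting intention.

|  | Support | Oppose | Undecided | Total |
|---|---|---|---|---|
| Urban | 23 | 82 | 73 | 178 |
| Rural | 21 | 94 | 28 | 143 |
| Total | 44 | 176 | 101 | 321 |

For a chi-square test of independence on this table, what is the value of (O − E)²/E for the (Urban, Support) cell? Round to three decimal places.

0.080

Row total (Urban) = 178; column total (Support) = 44; N = 321.
Expected count E = 178 × 44 / 321 = 24.3988.
Contribution = (O − E)²/E = (23 − 24.3988)² / 24.3988 = 0.080.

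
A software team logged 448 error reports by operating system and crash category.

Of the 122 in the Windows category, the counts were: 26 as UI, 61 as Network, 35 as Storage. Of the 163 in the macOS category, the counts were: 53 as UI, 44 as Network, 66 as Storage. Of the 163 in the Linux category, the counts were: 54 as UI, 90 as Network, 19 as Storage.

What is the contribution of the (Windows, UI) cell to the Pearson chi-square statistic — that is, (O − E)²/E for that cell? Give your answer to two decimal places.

Row total (Windows) = 122; column total (UI) = 133; N = 448.
Expected count E = 122 × 133 / 448 = 36.219.
Contribution = (O − E)²/E = (26 − 36.219)² / 36.219 = 2.88.

2.88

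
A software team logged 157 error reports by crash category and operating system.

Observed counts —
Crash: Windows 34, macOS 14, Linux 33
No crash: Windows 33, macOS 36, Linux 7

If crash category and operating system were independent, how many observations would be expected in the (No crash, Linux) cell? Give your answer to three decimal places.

19.363

Row total (No crash) = 76; column total (Linux) = 40; grand total N = 157.
Expected count = (row total × column total) / N = 76 × 40 / 157 = 19.363.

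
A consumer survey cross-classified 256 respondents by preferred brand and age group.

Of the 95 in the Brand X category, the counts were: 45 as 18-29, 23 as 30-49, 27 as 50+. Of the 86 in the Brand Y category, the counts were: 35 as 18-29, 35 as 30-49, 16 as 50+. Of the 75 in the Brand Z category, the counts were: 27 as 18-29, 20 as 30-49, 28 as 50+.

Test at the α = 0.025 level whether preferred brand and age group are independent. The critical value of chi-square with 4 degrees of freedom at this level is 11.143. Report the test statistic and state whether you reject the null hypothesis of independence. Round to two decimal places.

10.96; fail to reject H₀

Row totals: 95, 86, 75. Column totals: 107, 78, 71. Grand total N = 256.
Expected counts (row total × column total / N):
  Brand X, 18-29: 95×107/256 = 39.707
  Brand X, 30-49: 95×78/256 = 28.945
  Brand X, 50+: 95×71/256 = 26.348
  Brand Y, 18-29: 86×107/256 = 35.945
  Brand Y, 30-49: 86×78/256 = 26.203
  Brand Y, 50+: 86×71/256 = 23.852
  Brand Z, 18-29: 75×107/256 = 31.348
  Brand Z, 30-49: 75×78/256 = 22.852
  Brand Z, 50+: 75×71/256 = 20.801
Contributions (O − E)²/E:
  (45 − 39.707)²/39.707 = 0.7056
  (23 − 28.945)²/28.945 = 1.2210
  (27 − 26.348)²/26.348 = 0.0161
  (35 − 35.945)²/35.945 = 0.0248
  (35 − 26.203)²/26.203 = 2.9534
  (16 − 23.852)²/23.852 = 2.5849
  (27 − 31.348)²/31.348 = 0.6031
  (20 − 22.852)²/22.852 = 0.3559
  (28 − 20.801)²/20.801 = 2.4915
χ² = 0.7056 + 1.2210 + 0.0161 + 0.0248 + 2.9534 + 2.5849 + 0.6031 + 0.3559 + 2.4915 = 10.96
df = (3−1)(3−1) = 4. Since 10.96 < 11.143, fail to reject the null hypothesis of independence at α = 0.025.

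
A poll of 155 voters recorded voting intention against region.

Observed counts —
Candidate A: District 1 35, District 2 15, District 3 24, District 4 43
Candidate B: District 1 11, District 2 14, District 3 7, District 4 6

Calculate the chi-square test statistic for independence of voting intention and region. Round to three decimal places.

Row totals: 117, 38. Column totals: 46, 29, 31, 49. Grand total N = 155.
Expected counts (row total × column total / N):
  Candidate A, District 1: 117×46/155 = 34.7226
  Candidate A, District 2: 117×29/155 = 21.8903
  Candidate A, District 3: 117×31/155 = 23.4000
  Candidate A, District 4: 117×49/155 = 36.9871
  Candidate B, District 1: 38×46/155 = 11.2774
  Candidate B, District 2: 38×29/155 = 7.1097
  Candidate B, District 3: 38×31/155 = 7.6000
  Candidate B, District 4: 38×49/155 = 12.0129
Contributions (O − E)²/E:
  (35 − 34.7226)²/34.7226 = 0.0022
  (15 − 21.8903)²/21.8903 = 2.1688
  (24 − 23.4000)²/23.4000 = 0.0154
  (43 − 36.9871)²/36.9871 = 0.9775
  (11 − 11.2774)²/11.2774 = 0.0068
  (14 − 7.1097)²/7.1097 = 6.6777
  (7 − 7.6000)²/7.6000 = 0.0474
  (6 − 12.0129)²/12.0129 = 3.0097
χ² = 0.0022 + 2.1688 + 0.0154 + 0.9775 + 0.0068 + 6.6777 + 0.0474 + 3.0097 = 12.906

12.906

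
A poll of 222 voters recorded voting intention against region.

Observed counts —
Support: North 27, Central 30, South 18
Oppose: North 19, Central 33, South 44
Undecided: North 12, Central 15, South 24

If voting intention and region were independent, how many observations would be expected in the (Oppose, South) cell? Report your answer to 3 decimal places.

37.189

Row total (Oppose) = 96; column total (South) = 86; grand total N = 222.
Expected count = (row total × column total) / N = 96 × 86 / 222 = 37.189.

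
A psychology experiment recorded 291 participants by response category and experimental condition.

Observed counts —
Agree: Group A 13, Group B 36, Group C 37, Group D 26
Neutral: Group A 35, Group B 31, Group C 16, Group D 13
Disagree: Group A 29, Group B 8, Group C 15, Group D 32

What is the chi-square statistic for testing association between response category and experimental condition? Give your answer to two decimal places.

Row totals: 112, 95, 84. Column totals: 77, 75, 68, 71. Grand total N = 291.
Expected counts (row total × column total / N):
  Agree, Group A: 112×77/291 = 29.636
  Agree, Group B: 112×75/291 = 28.866
  Agree, Group C: 112×68/291 = 26.172
  Agree, Group D: 112×71/291 = 27.326
  Neutral, Group A: 95×77/291 = 25.137
  Neutral, Group B: 95×75/291 = 24.485
  Neutral, Group C: 95×68/291 = 22.199
  Neutral, Group D: 95×71/291 = 23.179
  Disagree, Group A: 84×77/291 = 22.227
  Disagree, Group B: 84×75/291 = 21.649
  Disagree, Group C: 84×68/291 = 19.629
  Disagree, Group D: 84×71/291 = 20.495
Contributions (O − E)²/E:
  (13 − 29.636)²/29.636 = 9.3385
  (36 − 28.866)²/28.866 = 1.7631
  (37 − 26.172)²/26.172 = 4.4798
  (26 − 27.326)²/27.326 = 0.0643
  (35 − 25.137)²/25.137 = 3.8699
  (31 − 24.485)²/24.485 = 1.7335
  (16 − 22.199)²/22.199 = 1.7311
  (13 − 23.179)²/23.179 = 4.4701
  (29 − 22.227)²/22.227 = 2.0639
  (8 − 21.649)²/21.649 = 8.6053
  (15 − 19.629)²/19.629 = 1.0916
  (32 − 20.495)²/20.495 = 6.4584
χ² = 9.3385 + 1.7631 + 4.4798 + 0.0643 + 3.8699 + 1.7335 + 1.7311 + 4.4701 + 2.0639 + 8.6053 + 1.0916 + 6.4584 = 45.67

45.67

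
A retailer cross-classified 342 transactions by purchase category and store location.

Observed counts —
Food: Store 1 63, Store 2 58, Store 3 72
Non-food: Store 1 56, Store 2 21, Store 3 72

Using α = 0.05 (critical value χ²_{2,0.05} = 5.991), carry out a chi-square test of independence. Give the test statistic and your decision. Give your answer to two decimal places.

Row totals: 193, 149. Column totals: 119, 79, 144. Grand total N = 342.
Expected counts (row total × column total / N):
  Food, Store 1: 193×119/342 = 67.155
  Food, Store 2: 193×79/342 = 44.582
  Food, Store 3: 193×144/342 = 81.263
  Non-food, Store 1: 149×119/342 = 51.845
  Non-food, Store 2: 149×79/342 = 34.418
  Non-food, Store 3: 149×144/342 = 62.737
Contributions (O − E)²/E:
  (63 − 67.155)²/67.155 = 0.2571
  (58 − 44.582)²/44.582 = 4.0385
  (72 − 81.263)²/81.263 = 1.0559
  (56 − 51.845)²/51.845 = 0.3330
  (21 − 34.418)²/34.418 = 5.2311
  (72 − 62.737)²/62.737 = 1.3677
χ² = 0.2571 + 4.0385 + 1.0559 + 0.3330 + 5.2311 + 1.3677 = 12.28
df = (2−1)(3−1) = 2. Since 12.28 > 5.991, reject the null hypothesis of independence at α = 0.05.

12.28; reject H₀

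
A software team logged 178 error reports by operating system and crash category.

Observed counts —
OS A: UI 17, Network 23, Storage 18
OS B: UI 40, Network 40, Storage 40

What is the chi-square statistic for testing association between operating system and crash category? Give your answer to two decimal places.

0.70

Row totals: 58, 120. Column totals: 57, 63, 58. Grand total N = 178.
Expected counts (row total × column total / N):
  OS A, UI: 58×57/178 = 18.573
  OS A, Network: 58×63/178 = 20.528
  OS A, Storage: 58×58/178 = 18.899
  OS B, UI: 120×57/178 = 38.427
  OS B, Network: 120×63/178 = 42.472
  OS B, Storage: 120×58/178 = 39.101
Contributions (O − E)²/E:
  (17 − 18.573)²/18.573 = 0.1332
  (23 − 20.528)²/20.528 = 0.2977
  (18 − 18.899)²/18.899 = 0.0428
  (40 − 38.427)²/38.427 = 0.0644
  (40 − 42.472)²/42.472 = 0.1439
  (40 − 39.101)²/39.101 = 0.0207
χ² = 0.1332 + 0.2977 + 0.0428 + 0.0644 + 0.1439 + 0.0207 = 0.70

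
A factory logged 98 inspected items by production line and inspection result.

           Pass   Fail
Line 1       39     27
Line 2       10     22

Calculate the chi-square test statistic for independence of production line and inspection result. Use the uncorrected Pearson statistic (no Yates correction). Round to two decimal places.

Row totals: 66, 32. Column totals: 49, 49. Grand total N = 98.
Expected counts (row total × column total / N):
  Line 1, Pass: 66×49/98 = 33.000
  Line 1, Fail: 66×49/98 = 33.000
  Line 2, Pass: 32×49/98 = 16.000
  Line 2, Fail: 32×49/98 = 16.000
Contributions (O − E)²/E:
  (39 − 33.000)²/33.000 = 1.0909
  (27 − 33.000)²/33.000 = 1.0909
  (10 − 16.000)²/16.000 = 2.2500
  (22 − 16.000)²/16.000 = 2.2500
χ² = 1.0909 + 1.0909 + 2.2500 + 2.2500 = 6.68

6.68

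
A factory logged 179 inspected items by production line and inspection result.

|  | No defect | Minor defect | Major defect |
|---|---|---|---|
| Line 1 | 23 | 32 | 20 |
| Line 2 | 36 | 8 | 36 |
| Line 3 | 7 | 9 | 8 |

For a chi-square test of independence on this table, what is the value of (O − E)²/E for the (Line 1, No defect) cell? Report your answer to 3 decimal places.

Row total (Line 1) = 75; column total (No defect) = 66; N = 179.
Expected count E = 75 × 66 / 179 = 27.6536.
Contribution = (O − E)²/E = (23 − 27.6536)² / 27.6536 = 0.783.

0.783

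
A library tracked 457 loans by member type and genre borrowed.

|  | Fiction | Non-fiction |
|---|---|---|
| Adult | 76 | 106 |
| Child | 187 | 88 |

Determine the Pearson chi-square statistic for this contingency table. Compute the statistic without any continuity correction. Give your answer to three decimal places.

30.871

Row totals: 182, 275. Column totals: 263, 194. Grand total N = 457.
Expected counts (row total × column total / N):
  Adult, Fiction: 182×263/457 = 104.7396
  Adult, Non-fiction: 182×194/457 = 77.2604
  Child, Fiction: 275×263/457 = 158.2604
  Child, Non-fiction: 275×194/457 = 116.7396
Contributions (O − E)²/E:
  (76 − 104.7396)²/104.7396 = 7.8859
  (106 − 77.2604)²/77.2604 = 10.6907
  (187 − 158.2604)²/158.2604 = 5.2190
  (88 − 116.7396)²/116.7396 = 7.0753
χ² = 7.8859 + 10.6907 + 5.2190 + 7.0753 = 30.871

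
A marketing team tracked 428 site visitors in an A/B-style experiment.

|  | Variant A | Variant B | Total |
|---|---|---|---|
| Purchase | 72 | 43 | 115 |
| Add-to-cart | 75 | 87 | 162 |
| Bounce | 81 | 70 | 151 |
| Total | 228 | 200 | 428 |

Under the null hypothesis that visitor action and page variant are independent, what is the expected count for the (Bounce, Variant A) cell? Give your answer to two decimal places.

Row total (Bounce) = 151; column total (Variant A) = 228; grand total N = 428.
Expected count = (row total × column total) / N = 151 × 228 / 428 = 80.44.

80.44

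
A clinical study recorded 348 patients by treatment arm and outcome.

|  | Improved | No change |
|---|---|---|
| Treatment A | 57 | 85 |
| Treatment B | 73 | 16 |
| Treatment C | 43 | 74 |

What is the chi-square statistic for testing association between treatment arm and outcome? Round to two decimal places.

Row totals: 142, 89, 117. Column totals: 173, 175. Grand total N = 348.
Expected counts (row total × column total / N):
  Treatment A, Improved: 142×173/348 = 70.592
  Treatment A, No change: 142×175/348 = 71.408
  Treatment B, Improved: 89×173/348 = 44.244
  Treatment B, No change: 89×175/348 = 44.756
  Treatment C, Improved: 117×173/348 = 58.164
  Treatment C, No change: 117×175/348 = 58.836
Contributions (O − E)²/E:
  (57 − 70.592)²/70.592 = 2.6170
  (85 − 71.408)²/71.408 = 2.5871
  (73 − 44.244)²/44.244 = 18.6897
  (16 − 44.756)²/44.756 = 18.4759
  (43 − 58.164)²/58.164 = 3.9534
  (74 − 58.836)²/58.836 = 3.9083
χ² = 2.6170 + 2.5871 + 18.6897 + 18.4759 + 3.9534 + 3.9083 = 50.23

50.23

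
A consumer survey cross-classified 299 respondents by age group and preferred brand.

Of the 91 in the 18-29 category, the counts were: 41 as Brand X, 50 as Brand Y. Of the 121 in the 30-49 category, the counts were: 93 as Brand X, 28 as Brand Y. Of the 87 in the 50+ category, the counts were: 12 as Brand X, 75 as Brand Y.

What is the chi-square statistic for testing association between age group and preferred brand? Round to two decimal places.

81.31

Row totals: 91, 121, 87. Column totals: 146, 153. Grand total N = 299.
Expected counts (row total × column total / N):
  18-29, Brand X: 91×146/299 = 44.435
  18-29, Brand Y: 91×153/299 = 46.565
  30-49, Brand X: 121×146/299 = 59.084
  30-49, Brand Y: 121×153/299 = 61.916
  50+, Brand X: 87×146/299 = 42.482
  50+, Brand Y: 87×153/299 = 44.518
Contributions (O − E)²/E:
  (41 − 44.435)²/44.435 = 0.2655
  (50 − 46.565)²/46.565 = 0.2534
  (93 − 59.084)²/59.084 = 19.4688
  (28 − 61.916)²/61.916 = 18.5783
  (12 − 42.482)²/42.482 = 21.8717
  (75 − 44.518)²/44.518 = 20.8714
χ² = 0.2655 + 0.2534 + 19.4688 + 18.5783 + 21.8717 + 20.8714 = 81.31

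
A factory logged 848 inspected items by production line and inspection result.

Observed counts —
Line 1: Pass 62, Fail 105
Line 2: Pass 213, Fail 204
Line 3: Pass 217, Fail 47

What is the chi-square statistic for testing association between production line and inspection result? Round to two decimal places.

Row totals: 167, 417, 264. Column totals: 492, 356. Grand total N = 848.
Expected counts (row total × column total / N):
  Line 1, Pass: 167×492/848 = 96.8915
  Line 1, Fail: 167×356/848 = 70.1085
  Line 2, Pass: 417×492/848 = 241.9387
  Line 2, Fail: 417×356/848 = 175.0613
  Line 3, Pass: 264×492/848 = 153.1698
  Line 3, Fail: 264×356/848 = 110.8302
Contributions (O − E)²/E:
  (62 − 96.8915)²/96.8915 = 12.5647
  (105 − 70.1085)²/70.1085 = 17.3648
  (213 − 241.9387)²/241.9387 = 3.4614
  (204 − 175.0613)²/175.0613 = 4.7837
  (217 − 153.1698)²/153.1698 = 26.5999
  (47 − 110.8302)²/110.8302 = 36.7616
χ² = 12.5647 + 17.3648 + 3.4614 + 4.7837 + 26.5999 + 36.7616 = 101.54

101.54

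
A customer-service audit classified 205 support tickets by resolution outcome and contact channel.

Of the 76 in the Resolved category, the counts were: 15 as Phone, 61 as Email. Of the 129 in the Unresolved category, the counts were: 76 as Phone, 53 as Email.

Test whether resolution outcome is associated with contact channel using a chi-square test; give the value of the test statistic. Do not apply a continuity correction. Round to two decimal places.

29.74

Row totals: 76, 129. Column totals: 91, 114. Grand total N = 205.
Expected counts (row total × column total / N):
  Resolved, Phone: 76×91/205 = 33.737
  Resolved, Email: 76×114/205 = 42.263
  Unresolved, Phone: 129×91/205 = 57.263
  Unresolved, Email: 129×114/205 = 71.737
Contributions (O − E)²/E:
  (15 − 33.737)²/33.737 = 10.4062
  (61 − 42.263)²/42.263 = 8.3069
  (76 − 57.263)²/57.263 = 6.1309
  (53 − 71.737)²/71.737 = 4.8939
χ² = 10.4062 + 8.3069 + 6.1309 + 4.8939 = 29.74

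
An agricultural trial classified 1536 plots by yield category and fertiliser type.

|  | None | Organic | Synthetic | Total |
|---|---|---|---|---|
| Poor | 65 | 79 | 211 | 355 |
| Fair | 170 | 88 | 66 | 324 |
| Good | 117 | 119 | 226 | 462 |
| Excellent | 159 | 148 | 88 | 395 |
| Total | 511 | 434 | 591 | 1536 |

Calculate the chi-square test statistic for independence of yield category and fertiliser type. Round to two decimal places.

Grand total N = 1536.
Expected counts (row total × column total / N):
  Poor, None: 355×511/1536 = 118.102
  Poor, Organic: 355×434/1536 = 100.306
  Poor, Synthetic: 355×591/1536 = 136.592
  Fair, None: 324×511/1536 = 107.789
  Fair, Organic: 324×434/1536 = 91.547
  Fair, Synthetic: 324×591/1536 = 124.664
  Good, None: 462×511/1536 = 153.699
  Good, Organic: 462×434/1536 = 130.539
  Good, Synthetic: 462×591/1536 = 177.762
  Excellent, None: 395×511/1536 = 131.410
  Excellent, Organic: 395×434/1536 = 111.608
  Excellent, Synthetic: 395×591/1536 = 151.982
Contributions (O − E)²/E:
  (65 − 118.102)²/118.102 = 23.8762
  (79 − 100.306)²/100.306 = 4.5256
  (211 − 136.592)²/136.592 = 40.5335
  (170 − 107.789)²/107.789 = 35.9054
  (88 − 91.547)²/91.547 = 0.1374
  (66 − 124.664)²/124.664 = 27.6059
  (117 − 153.699)²/153.699 = 8.7627
  (119 − 130.539)²/130.539 = 1.0200
  (226 − 177.762)²/177.762 = 13.0900
  (159 − 131.410)²/131.410 = 5.7926
  (148 − 111.608)²/111.608 = 11.8663
  (88 − 151.982)²/151.982 = 26.9354
χ² = 23.8762 + 4.5256 + 40.5335 + 35.9054 + 0.1374 + 27.6059 + 8.7627 + 1.0200 + 13.0900 + 5.7926 + 11.8663 + 26.9354 = 200.05

200.05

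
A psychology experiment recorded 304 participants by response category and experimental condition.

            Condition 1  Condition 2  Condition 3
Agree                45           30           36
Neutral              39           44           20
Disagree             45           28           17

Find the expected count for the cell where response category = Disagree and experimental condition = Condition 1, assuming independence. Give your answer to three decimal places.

38.191

Row total (Disagree) = 90; column total (Condition 1) = 129; grand total N = 304.
Expected count = (row total × column total) / N = 90 × 129 / 304 = 38.191.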